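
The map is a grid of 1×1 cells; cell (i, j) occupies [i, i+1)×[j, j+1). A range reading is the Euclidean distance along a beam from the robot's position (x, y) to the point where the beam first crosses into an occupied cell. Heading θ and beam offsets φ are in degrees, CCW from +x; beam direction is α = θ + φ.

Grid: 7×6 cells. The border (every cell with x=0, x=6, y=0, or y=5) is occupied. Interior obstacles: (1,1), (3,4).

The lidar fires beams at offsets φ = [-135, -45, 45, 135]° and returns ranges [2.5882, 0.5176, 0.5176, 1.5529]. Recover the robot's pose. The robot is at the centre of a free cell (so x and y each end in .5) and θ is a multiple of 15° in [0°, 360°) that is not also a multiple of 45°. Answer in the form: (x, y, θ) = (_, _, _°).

(x, y, θ) = (2.5, 4.5, 30°)

Enumerate (i+0.5, j+0.5, θ) over the 18 free cells and 16 admissible headings. For each, cast all 4 beams and compare to the given ranges.
  (3.5, 1.5, 210°): beam 1 = 3.6235 ≠ 2.5882 ✗
  (2.5, 2.5, 330°): beam 1 = 1.5529 ≠ 2.5882 ✗
  (2.5, 1.5, 285°): beam 1 = 0.5774 ≠ 2.5882 ✗
  (1.5, 4.5, 60°): beam 1 = 3.6235 ≠ 2.5882 ✗
  (4.5, 4.5, 120°): beam 1 = 1.5529 ≠ 2.5882 ✗
  …
  (2.5, 4.5, 30°): r_1=2.5882, r_2=0.5176, r_3=0.5176, r_4=1.5529 — all match ✓
Only this pose fits every beam.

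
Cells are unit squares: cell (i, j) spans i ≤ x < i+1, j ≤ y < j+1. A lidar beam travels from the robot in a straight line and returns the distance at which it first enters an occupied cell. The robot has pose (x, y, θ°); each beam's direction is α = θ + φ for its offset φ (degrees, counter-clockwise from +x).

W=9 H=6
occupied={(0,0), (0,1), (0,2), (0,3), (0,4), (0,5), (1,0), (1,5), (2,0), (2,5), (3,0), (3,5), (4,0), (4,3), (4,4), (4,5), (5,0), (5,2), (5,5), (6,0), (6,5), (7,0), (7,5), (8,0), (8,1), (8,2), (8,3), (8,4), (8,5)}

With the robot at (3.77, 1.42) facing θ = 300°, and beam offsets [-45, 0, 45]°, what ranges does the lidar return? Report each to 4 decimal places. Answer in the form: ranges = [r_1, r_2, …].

ranges = [0.4348, 0.4850, 1.6228]

beam 1: φ=-45°, α=255°
  direction (-0.2588, -0.9659); cell (3,1); t to first gridline: x 2.9751, y 0.4348 (then +3.8637 / +1.0353)
    (3,0) via y @ 0.4348  # hit
  → r_1 = 0.4348
beam 2: φ=0°, α=300°
  direction (0.5000, -0.8660); cell (3,1); t to first gridline: x 0.4600, y 0.4850 (then +2.0000 / +1.1547)
    (4,1) via x @ 0.4600
    (4,0) via y @ 0.4850  # hit
  → r_2 = 0.4850
beam 3: φ=45°, α=345°
  direction (0.9659, -0.2588); cell (3,1); t to first gridline: x 0.2381, y 1.6228 (then +1.0353 / +3.8637)
    (4,1) via x @ 0.2381
    (5,1) via x @ 1.2734
    (5,0) via y @ 1.6228  # hit
  → r_3 = 1.6228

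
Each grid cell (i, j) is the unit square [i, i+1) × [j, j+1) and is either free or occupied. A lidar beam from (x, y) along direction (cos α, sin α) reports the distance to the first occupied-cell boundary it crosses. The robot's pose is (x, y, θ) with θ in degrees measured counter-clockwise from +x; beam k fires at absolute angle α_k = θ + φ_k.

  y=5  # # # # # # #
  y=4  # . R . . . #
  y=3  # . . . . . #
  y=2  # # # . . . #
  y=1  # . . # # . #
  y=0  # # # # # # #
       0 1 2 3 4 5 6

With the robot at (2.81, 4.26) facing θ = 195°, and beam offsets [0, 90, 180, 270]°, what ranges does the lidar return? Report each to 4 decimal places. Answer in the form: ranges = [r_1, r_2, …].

ranges = [1.8738, 2.3397, 2.8591, 0.7661]

beam 1: φ=0°, α=195°
  cosα=-0.9659 sinα=-0.2588 | (2,4) | tMaxX 0.8386 tMaxY 1.0046 | tΔX 1.0353 tΔY 3.8637
    t=0.8386 [x] (1,4)
    t=1.0046 [y] (1,3)
    t=1.8738 [x] (0,3) — stop
  → r_1 = 1.8738
beam 2: φ=90°, α=285°
  cosα=0.2588 sinα=-0.9659 | (2,4) | tMaxX 0.7341 tMaxY 0.2692 | tΔX 3.8637 tΔY 1.0353
    t=0.2692 [y] (2,3)
    t=0.7341 [x] (3,3)
    t=1.3044 [y] (3,2)
    t=2.3397 [y] (3,1) — stop
  → r_2 = 2.3397
beam 3: φ=180°, α=15°
  cosα=0.9659 sinα=0.2588 | (2,4) | tMaxX 0.1967 tMaxY 2.8591 | tΔX 1.0353 tΔY 3.8637
    t=0.1967 [x] (3,4)
    t=1.2320 [x] (4,4)
    t=2.2673 [x] (5,4)
    t=2.8591 [y] (5,5) — stop
  → r_3 = 2.8591
beam 4: φ=270°, α=105°
  cosα=-0.2588 sinα=0.9659 | (2,4) | tMaxX 3.1296 tMaxY 0.7661 | tΔX 3.8637 tΔY 1.0353
    t=0.7661 [y] (2,5) — stop
  → r_4 = 0.7661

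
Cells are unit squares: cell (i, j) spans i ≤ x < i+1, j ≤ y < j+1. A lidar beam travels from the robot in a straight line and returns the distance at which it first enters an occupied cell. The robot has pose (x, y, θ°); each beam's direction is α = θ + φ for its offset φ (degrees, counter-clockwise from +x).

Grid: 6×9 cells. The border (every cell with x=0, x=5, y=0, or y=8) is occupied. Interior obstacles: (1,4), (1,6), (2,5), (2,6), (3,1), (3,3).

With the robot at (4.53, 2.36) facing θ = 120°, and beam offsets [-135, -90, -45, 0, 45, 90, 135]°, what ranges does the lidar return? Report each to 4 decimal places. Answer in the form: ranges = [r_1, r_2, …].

beam 1: φ=-135°, α=345°
  cosα=0.9659 sinα=-0.2588 | (4,2) | tMaxX 0.4866 tMaxY 1.3909 | tΔX 1.0353 tΔY 3.8637
    t=0.4866 [x] (5,2) — stop
  → r_1 = 0.4866
beam 2: φ=-90°, α=30°
  cosα=0.8660 sinα=0.5000 | (4,2) | tMaxX 0.5427 tMaxY 1.2800 | tΔX 1.1547 tΔY 2.0000
    t=0.5427 [x] (5,2) — stop
  → r_2 = 0.5427
beam 3: φ=-45°, α=75°
  cosα=0.2588 sinα=0.9659 | (4,2) | tMaxX 1.8159 tMaxY 0.6626 | tΔX 3.8637 tΔY 1.0353
    t=0.6626 [y] (4,3)
    t=1.6979 [y] (4,4)
    t=1.8159 [x] (5,4) — stop
  → r_3 = 1.8159
beam 4: φ=0°, α=120°
  cosα=-0.5000 sinα=0.8660 | (4,2) | tMaxX 1.0600 tMaxY 0.7390 | tΔX 2.0000 tΔY 1.1547
    t=0.7390 [y] (4,3)
    t=1.0600 [x] (3,3) — stop
  → r_4 = 1.0600
beam 5: φ=45°, α=165°
  cosα=-0.9659 sinα=0.2588 | (4,2) | tMaxX 0.5487 tMaxY 2.4728 | tΔX 1.0353 tΔY 3.8637
    t=0.5487 [x] (3,2)
    t=1.5840 [x] (2,2)
    t=2.4728 [y] (2,3)
    t=2.6192 [x] (1,3)
    t=3.6545 [x] (0,3) — stop
  → r_5 = 3.6545
beam 6: φ=90°, α=210°
  cosα=-0.8660 sinα=-0.5000 | (4,2) | tMaxX 0.6120 tMaxY 0.7200 | tΔX 1.1547 tΔY 2.0000
    t=0.6120 [x] (3,2)
    t=0.7200 [y] (3,1) — stop
  → r_6 = 0.7200
beam 7: φ=135°, α=255°
  cosα=-0.2588 sinα=-0.9659 | (4,2) | tMaxX 2.0478 tMaxY 0.3727 | tΔX 3.8637 tΔY 1.0353
    t=0.3727 [y] (4,1)
    t=1.4080 [y] (4,0) — stop
  → r_7 = 1.4080

ranges = [0.4866, 0.5427, 1.8159, 1.0600, 3.6545, 0.7200, 1.4080]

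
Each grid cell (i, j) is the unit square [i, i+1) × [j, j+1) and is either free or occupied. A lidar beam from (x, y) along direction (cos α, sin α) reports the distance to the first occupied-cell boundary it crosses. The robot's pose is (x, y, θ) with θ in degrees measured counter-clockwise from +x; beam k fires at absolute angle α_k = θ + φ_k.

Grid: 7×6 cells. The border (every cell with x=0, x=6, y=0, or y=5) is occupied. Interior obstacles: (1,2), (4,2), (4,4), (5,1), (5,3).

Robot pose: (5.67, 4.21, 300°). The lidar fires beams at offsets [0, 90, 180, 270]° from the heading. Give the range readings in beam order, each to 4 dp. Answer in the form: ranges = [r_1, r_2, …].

ranges = [0.2425, 0.3811, 0.9122, 0.4200]

beam 1: φ=0°, α=300°
  dir = (cos 300°, sin 300°) = (0.5000, -0.8660); from cell (5,4)
  next x-line at t=0.6600, next y-line at t=0.2425; Δt_x=2.0000, Δt_y=1.1547
    y: enter (5,3) at t=0.2425 ← occupied
  → r_1 = 0.2425
beam 2: φ=90°, α=30°
  dir = (cos 30°, sin 30°) = (0.8660, 0.5000); from cell (5,4)
  next x-line at t=0.3811, next y-line at t=1.5800; Δt_x=1.1547, Δt_y=2.0000
    x: enter (6,4) at t=0.3811 ← occupied
  → r_2 = 0.3811
beam 3: φ=180°, α=120°
  dir = (cos 120°, sin 120°) = (-0.5000, 0.8660); from cell (5,4)
  next x-line at t=1.3400, next y-line at t=0.9122; Δt_x=2.0000, Δt_y=1.1547
    y: enter (5,5) at t=0.9122 ← occupied
  → r_3 = 0.9122
beam 4: φ=270°, α=210°
  dir = (cos 210°, sin 210°) = (-0.8660, -0.5000); from cell (5,4)
  next x-line at t=0.7736, next y-line at t=0.4200; Δt_x=1.1547, Δt_y=2.0000
    y: enter (5,3) at t=0.4200 ← occupied
  → r_4 = 0.4200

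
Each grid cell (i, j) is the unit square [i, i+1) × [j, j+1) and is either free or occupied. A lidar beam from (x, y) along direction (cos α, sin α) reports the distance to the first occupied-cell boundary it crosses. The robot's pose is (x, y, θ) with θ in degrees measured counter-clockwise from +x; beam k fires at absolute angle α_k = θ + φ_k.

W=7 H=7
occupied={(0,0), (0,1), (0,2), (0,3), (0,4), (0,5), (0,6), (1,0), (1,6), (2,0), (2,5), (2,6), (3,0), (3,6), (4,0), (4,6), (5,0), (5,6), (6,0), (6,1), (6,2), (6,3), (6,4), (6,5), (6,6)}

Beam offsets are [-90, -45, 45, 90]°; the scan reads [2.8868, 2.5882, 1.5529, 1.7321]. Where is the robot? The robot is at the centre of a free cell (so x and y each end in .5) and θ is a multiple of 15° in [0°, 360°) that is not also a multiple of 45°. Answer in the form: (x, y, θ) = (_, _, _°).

The pose lattice has 24·16 = 384 candidates. Test each by forward raycasting.
  (5.5, 1.5, 30°): beam 1 = 0.5774 ≠ 2.8868 ✗
  (3.5, 2.5, 240°): beam 4 = 2.8868 ≠ 1.7321 ✗
  (4.5, 5.5, 30°): beam 1 = 3.0000 ≠ 2.8868 ✗
  …
  (3.5, 2.5, 210°): r_1=2.8868, r_2=2.5882, r_3=1.5529, r_4=1.7321 — all match ✓
No second candidate reproduces the full scan.

(x, y, θ) = (3.5, 2.5, 210°)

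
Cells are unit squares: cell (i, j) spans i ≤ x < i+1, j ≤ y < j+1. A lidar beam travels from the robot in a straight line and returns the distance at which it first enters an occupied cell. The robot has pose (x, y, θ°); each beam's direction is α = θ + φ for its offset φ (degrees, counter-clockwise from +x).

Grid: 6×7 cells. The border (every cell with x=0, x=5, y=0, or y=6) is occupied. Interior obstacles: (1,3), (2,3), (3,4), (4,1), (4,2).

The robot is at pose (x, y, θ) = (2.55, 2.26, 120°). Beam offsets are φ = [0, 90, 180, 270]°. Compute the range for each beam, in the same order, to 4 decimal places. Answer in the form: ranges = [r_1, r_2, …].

beam 1: φ=0°, α=120°
  dir = (cos 120°, sin 120°) = (-0.5000, 0.8660); from cell (2,2)
  next x-line at t=1.1000, next y-line at t=0.8545; Δt_x=2.0000, Δt_y=1.1547
    y: enter (2,3) at t=0.8545 ← occupied
  → r_1 = 0.8545
beam 2: φ=90°, α=210°
  dir = (cos 210°, sin 210°) = (-0.8660, -0.5000); from cell (2,2)
  next x-line at t=0.6351, next y-line at t=0.5200; Δt_x=1.1547, Δt_y=2.0000
    y: enter (2,1) at t=0.5200
    x: enter (1,1) at t=0.6351
    x: enter (0,1) at t=1.7898 ← occupied
  → r_2 = 1.7898
beam 3: φ=180°, α=300°
  dir = (cos 300°, sin 300°) = (0.5000, -0.8660); from cell (2,2)
  next x-line at t=0.9000, next y-line at t=0.3002; Δt_x=2.0000, Δt_y=1.1547
    y: enter (2,1) at t=0.3002
    x: enter (3,1) at t=0.9000
    y: enter (3,0) at t=1.4549 ← occupied
  → r_3 = 1.4549
beam 4: φ=270°, α=30°
  dir = (cos 30°, sin 30°) = (0.8660, 0.5000); from cell (2,2)
  next x-line at t=0.5196, next y-line at t=1.4800; Δt_x=1.1547, Δt_y=2.0000
    x: enter (3,2) at t=0.5196
    y: enter (3,3) at t=1.4800
    x: enter (4,3) at t=1.6743
    x: enter (5,3) at t=2.8290 ← occupied
  → r_4 = 2.8290

ranges = [0.8545, 1.7898, 1.4549, 2.8290]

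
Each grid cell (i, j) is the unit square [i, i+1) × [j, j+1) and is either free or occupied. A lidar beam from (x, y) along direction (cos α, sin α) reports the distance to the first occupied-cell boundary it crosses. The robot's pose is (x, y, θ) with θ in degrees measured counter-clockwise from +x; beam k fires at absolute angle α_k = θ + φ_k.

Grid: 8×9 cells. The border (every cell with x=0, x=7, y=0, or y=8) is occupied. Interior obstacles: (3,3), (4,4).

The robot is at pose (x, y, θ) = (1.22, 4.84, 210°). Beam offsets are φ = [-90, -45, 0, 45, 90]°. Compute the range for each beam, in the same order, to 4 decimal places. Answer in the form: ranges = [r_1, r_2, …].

beam 1: φ=-90°, α=120°
  direction (-0.5000, 0.8660); cell (1,4); t to first gridline: x 0.4400, y 0.1848 (then +2.0000 / +1.1547)
    (1,5) via y @ 0.1848
    (0,5) via x @ 0.4400  # hit
  → r_1 = 0.4400
beam 2: φ=-45°, α=165°
  direction (-0.9659, 0.2588); cell (1,4); t to first gridline: x 0.2278, y 0.6182 (then +1.0353 / +3.8637)
    (0,4) via x @ 0.2278  # hit
  → r_2 = 0.2278
beam 3: φ=0°, α=210°
  direction (-0.8660, -0.5000); cell (1,4); t to first gridline: x 0.2540, y 1.6800 (then +1.1547 / +2.0000)
    (0,4) via x @ 0.2540  # hit
  → r_3 = 0.2540
beam 4: φ=45°, α=255°
  direction (-0.2588, -0.9659); cell (1,4); t to first gridline: x 0.8500, y 0.8696 (then +3.8637 / +1.0353)
    (0,4) via x @ 0.8500  # hit
  → r_4 = 0.8500
beam 5: φ=90°, α=300°
  direction (0.5000, -0.8660); cell (1,4); t to first gridline: x 1.5600, y 0.9699 (then +2.0000 / +1.1547)
    (1,3) via y @ 0.9699
    (2,3) via x @ 1.5600
    (2,2) via y @ 2.1246
    (2,1) via y @ 3.2793
    (3,1) via x @ 3.5600
    (3,0) via y @ 4.4341  # hit
  → r_5 = 4.4341

ranges = [0.4400, 0.2278, 0.2540, 0.8500, 4.4341]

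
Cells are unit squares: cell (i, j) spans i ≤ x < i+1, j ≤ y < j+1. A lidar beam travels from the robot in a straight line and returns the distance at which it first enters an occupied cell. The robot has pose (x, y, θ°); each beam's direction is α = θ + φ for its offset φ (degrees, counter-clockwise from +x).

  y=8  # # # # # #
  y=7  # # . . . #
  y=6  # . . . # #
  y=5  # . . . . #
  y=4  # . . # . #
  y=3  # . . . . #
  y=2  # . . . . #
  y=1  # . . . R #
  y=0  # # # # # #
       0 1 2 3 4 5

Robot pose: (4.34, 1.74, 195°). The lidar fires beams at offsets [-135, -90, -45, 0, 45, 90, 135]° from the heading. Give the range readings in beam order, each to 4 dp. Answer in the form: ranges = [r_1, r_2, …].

beam 1: φ=-135°, α=60°
  direction (0.5000, 0.8660); cell (4,1); t to first gridline: x 1.3200, y 0.3002 (then +2.0000 / +1.1547)
    (4,2) via y @ 0.3002
    (5,2) via x @ 1.3200  # hit
  → r_1 = 1.3200
beam 2: φ=-90°, α=105°
  direction (-0.2588, 0.9659); cell (4,1); t to first gridline: x 1.3137, y 0.2692 (then +3.8637 / +1.0353)
    (4,2) via y @ 0.2692
    (4,3) via y @ 1.3044
    (3,3) via x @ 1.3137
    (3,4) via y @ 2.3397  # hit
  → r_2 = 2.3397
beam 3: φ=-45°, α=150°
  direction (-0.8660, 0.5000); cell (4,1); t to first gridline: x 0.3926, y 0.5200 (then +1.1547 / +2.0000)
    (3,1) via x @ 0.3926
    (3,2) via y @ 0.5200
    (2,2) via x @ 1.5473
    (2,3) via y @ 2.5200
    (1,3) via x @ 2.7020
    (0,3) via x @ 3.8567  # hit
  → r_3 = 3.8567
beam 4: φ=0°, α=195°
  direction (-0.9659, -0.2588); cell (4,1); t to first gridline: x 0.3520, y 2.8591 (then +1.0353 / +3.8637)
    (3,1) via x @ 0.3520
    (2,1) via x @ 1.3873
    (1,1) via x @ 2.4225
    (1,0) via y @ 2.8591  # hit
  → r_4 = 2.8591
beam 5: φ=45°, α=240°
  direction (-0.5000, -0.8660); cell (4,1); t to first gridline: x 0.6800, y 0.8545 (then +2.0000 / +1.1547)
    (3,1) via x @ 0.6800
    (3,0) via y @ 0.8545  # hit
  → r_5 = 0.8545
beam 6: φ=90°, α=285°
  direction (0.2588, -0.9659); cell (4,1); t to first gridline: x 2.5500, y 0.7661 (then +3.8637 / +1.0353)
    (4,0) via y @ 0.7661  # hit
  → r_6 = 0.7661
beam 7: φ=135°, α=330°
  direction (0.8660, -0.5000); cell (4,1); t to first gridline: x 0.7621, y 1.4800 (then +1.1547 / +2.0000)
    (5,1) via x @ 0.7621  # hit
  → r_7 = 0.7621

ranges = [1.3200, 2.3397, 3.8567, 2.8591, 0.8545, 0.7661, 0.7621]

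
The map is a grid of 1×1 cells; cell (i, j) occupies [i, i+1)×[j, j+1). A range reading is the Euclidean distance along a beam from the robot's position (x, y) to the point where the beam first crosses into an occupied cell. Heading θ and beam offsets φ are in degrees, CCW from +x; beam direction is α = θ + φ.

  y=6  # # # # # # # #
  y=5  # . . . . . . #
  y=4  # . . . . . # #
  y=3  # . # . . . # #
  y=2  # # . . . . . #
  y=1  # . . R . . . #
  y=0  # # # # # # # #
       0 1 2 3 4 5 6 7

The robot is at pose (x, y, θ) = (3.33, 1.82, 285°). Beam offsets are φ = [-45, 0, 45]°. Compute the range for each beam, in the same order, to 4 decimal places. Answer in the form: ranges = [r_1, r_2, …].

ranges = [0.9469, 0.8489, 1.6400]

beam 1: φ=-45°, α=240°
  direction (-0.5000, -0.8660); cell (3,1); t to first gridline: x 0.6600, y 0.9469 (then +2.0000 / +1.1547)
    (2,1) via x @ 0.6600
    (2,0) via y @ 0.9469  # hit
  → r_1 = 0.9469
beam 2: φ=0°, α=285°
  direction (0.2588, -0.9659); cell (3,1); t to first gridline: x 2.5887, y 0.8489 (then +3.8637 / +1.0353)
    (3,0) via y @ 0.8489  # hit
  → r_2 = 0.8489
beam 3: φ=45°, α=330°
  direction (0.8660, -0.5000); cell (3,1); t to first gridline: x 0.7736, y 1.6400 (then +1.1547 / +2.0000)
    (4,1) via x @ 0.7736
    (4,0) via y @ 1.6400  # hit
  → r_3 = 1.6400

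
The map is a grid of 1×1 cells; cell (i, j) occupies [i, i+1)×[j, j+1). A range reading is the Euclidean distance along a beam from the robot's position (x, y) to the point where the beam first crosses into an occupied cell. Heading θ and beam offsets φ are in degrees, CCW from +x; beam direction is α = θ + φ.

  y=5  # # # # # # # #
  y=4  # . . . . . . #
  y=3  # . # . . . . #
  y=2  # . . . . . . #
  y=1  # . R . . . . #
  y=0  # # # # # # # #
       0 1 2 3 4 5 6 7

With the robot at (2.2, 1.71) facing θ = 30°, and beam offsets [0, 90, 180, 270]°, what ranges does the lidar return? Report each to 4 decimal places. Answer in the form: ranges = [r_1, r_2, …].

ranges = [5.5426, 2.4000, 1.3856, 0.8198]

beam 1: φ=0°, α=30°
  cosα=0.8660 sinα=0.5000 | (2,1) | tMaxX 0.9238 tMaxY 0.5800 | tΔX 1.1547 tΔY 2.0000
    t=0.5800 [y] (2,2)
    t=0.9238 [x] (3,2)
    t=2.0785 [x] (4,2)
    t=2.5800 [y] (4,3)
    t=3.2332 [x] (5,3)
    t=4.3879 [x] (6,3)
    t=4.5800 [y] (6,4)
    t=5.5426 [x] (7,4) — stop
  → r_1 = 5.5426
beam 2: φ=90°, α=120°
  cosα=-0.5000 sinα=0.8660 | (2,1) | tMaxX 0.4000 tMaxY 0.3349 | tΔX 2.0000 tΔY 1.1547
    t=0.3349 [y] (2,2)
    t=0.4000 [x] (1,2)
    t=1.4896 [y] (1,3)
    t=2.4000 [x] (0,3) — stop
  → r_2 = 2.4000
beam 3: φ=180°, α=210°
  cosα=-0.8660 sinα=-0.5000 | (2,1) | tMaxX 0.2309 tMaxY 1.4200 | tΔX 1.1547 tΔY 2.0000
    t=0.2309 [x] (1,1)
    t=1.3856 [x] (0,1) — stop
  → r_3 = 1.3856
beam 4: φ=270°, α=300°
  cosα=0.5000 sinα=-0.8660 | (2,1) | tMaxX 1.6000 tMaxY 0.8198 | tΔX 2.0000 tΔY 1.1547
    t=0.8198 [y] (2,0) — stop
  → r_4 = 0.8198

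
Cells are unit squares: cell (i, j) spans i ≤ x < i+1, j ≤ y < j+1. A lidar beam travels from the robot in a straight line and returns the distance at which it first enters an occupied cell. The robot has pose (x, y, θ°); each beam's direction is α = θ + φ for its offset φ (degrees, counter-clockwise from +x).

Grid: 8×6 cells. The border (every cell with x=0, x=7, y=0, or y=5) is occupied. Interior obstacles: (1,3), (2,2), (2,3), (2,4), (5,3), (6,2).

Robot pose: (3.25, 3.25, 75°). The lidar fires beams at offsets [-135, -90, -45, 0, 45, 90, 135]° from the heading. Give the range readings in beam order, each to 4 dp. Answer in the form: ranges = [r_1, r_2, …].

ranges = [2.5981, 2.8470, 3.5000, 1.8117, 0.5000, 0.2588, 0.2887]

beam 1: φ=-135°, α=300°
  cosα=0.5000 sinα=-0.8660 | (3,3) | tMaxX 1.5000 tMaxY 0.2887 | tΔX 2.0000 tΔY 1.1547
    t=0.2887 [y] (3,2)
    t=1.4434 [y] (3,1)
    t=1.5000 [x] (4,1)
    t=2.5981 [y] (4,0) — stop
  → r_1 = 2.5981
beam 2: φ=-90°, α=345°
  cosα=0.9659 sinα=-0.2588 | (3,3) | tMaxX 0.7765 tMaxY 0.9659 | tΔX 1.0353 tΔY 3.8637
    t=0.7765 [x] (4,3)
    t=0.9659 [y] (4,2)
    t=1.8117 [x] (5,2)
    t=2.8470 [x] (6,2) — stop
  → r_2 = 2.8470
beam 3: φ=-45°, α=30°
  cosα=0.8660 sinα=0.5000 | (3,3) | tMaxX 0.8660 tMaxY 1.5000 | tΔX 1.1547 tΔY 2.0000
    t=0.8660 [x] (4,3)
    t=1.5000 [y] (4,4)
    t=2.0207 [x] (5,4)
    t=3.1754 [x] (6,4)
    t=3.5000 [y] (6,5) — stop
  → r_3 = 3.5000
beam 4: φ=0°, α=75°
  cosα=0.2588 sinα=0.9659 | (3,3) | tMaxX 2.8978 tMaxY 0.7765 | tΔX 3.8637 tΔY 1.0353
    t=0.7765 [y] (3,4)
    t=1.8117 [y] (3,5) — stop
  → r_4 = 1.8117
beam 5: φ=45°, α=120°
  cosα=-0.5000 sinα=0.8660 | (3,3) | tMaxX 0.5000 tMaxY 0.8660 | tΔX 2.0000 tΔY 1.1547
    t=0.5000 [x] (2,3) — stop
  → r_5 = 0.5000
beam 6: φ=90°, α=165°
  cosα=-0.9659 sinα=0.2588 | (3,3) | tMaxX 0.2588 tMaxY 2.8978 | tΔX 1.0353 tΔY 3.8637
    t=0.2588 [x] (2,3) — stop
  → r_6 = 0.2588
beam 7: φ=135°, α=210°
  cosα=-0.8660 sinα=-0.5000 | (3,3) | tMaxX 0.2887 tMaxY 0.5000 | tΔX 1.1547 tΔY 2.0000
    t=0.2887 [x] (2,3) — stop
  → r_7 = 0.2887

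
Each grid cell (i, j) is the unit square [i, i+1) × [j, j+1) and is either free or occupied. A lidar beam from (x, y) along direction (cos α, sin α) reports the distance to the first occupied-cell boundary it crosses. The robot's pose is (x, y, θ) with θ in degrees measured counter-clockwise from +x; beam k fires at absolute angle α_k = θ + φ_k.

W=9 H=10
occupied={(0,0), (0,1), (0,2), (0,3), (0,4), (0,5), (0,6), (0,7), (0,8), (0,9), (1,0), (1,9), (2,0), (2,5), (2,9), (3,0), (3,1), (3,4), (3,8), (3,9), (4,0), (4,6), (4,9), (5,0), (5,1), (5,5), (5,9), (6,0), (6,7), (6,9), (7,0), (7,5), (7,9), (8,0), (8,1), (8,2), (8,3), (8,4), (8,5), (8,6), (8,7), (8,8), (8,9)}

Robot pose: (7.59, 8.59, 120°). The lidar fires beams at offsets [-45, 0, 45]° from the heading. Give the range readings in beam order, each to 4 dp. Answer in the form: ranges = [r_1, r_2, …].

ranges = [0.4245, 0.4734, 1.5841]

beam 1: φ=-45°, α=75°
  d=(0.2588,0.9659)  start (7,8)  tX=1.5841 tY=0.4245  stride 1/|dx|=3.8637 1/|dy|=1.0353
    cross y-line → (7,9), t=0.4245 (wall)
  → r_1 = 0.4245
beam 2: φ=0°, α=120°
  d=(-0.5000,0.8660)  start (7,8)  tX=1.1800 tY=0.4734  stride 1/|dx|=2.0000 1/|dy|=1.1547
    cross y-line → (7,9), t=0.4734 (wall)
  → r_2 = 0.4734
beam 3: φ=45°, α=165°
  d=(-0.9659,0.2588)  start (7,8)  tX=0.6108 tY=1.5841  stride 1/|dx|=1.0353 1/|dy|=3.8637
    cross x-line → (6,8), t=0.6108
    cross y-line → (6,9), t=1.5841 (wall)
  → r_3 = 1.5841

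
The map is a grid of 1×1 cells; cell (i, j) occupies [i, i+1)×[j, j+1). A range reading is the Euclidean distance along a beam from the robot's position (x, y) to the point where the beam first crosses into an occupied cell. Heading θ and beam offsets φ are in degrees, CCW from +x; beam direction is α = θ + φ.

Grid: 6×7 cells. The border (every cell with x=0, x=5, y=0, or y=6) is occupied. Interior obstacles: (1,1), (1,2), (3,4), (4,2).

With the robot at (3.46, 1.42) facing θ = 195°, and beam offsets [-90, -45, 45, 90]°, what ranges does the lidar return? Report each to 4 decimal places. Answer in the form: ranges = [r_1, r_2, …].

ranges = [4.7416, 1.6859, 0.4850, 0.4348]

beam 1: φ=-90°, α=105°
  dir = (cos 105°, sin 105°) = (-0.2588, 0.9659); from cell (3,1)
  next x-line at t=1.7773, next y-line at t=0.6005; Δt_x=3.8637, Δt_y=1.0353
    y: enter (3,2) at t=0.6005
    y: enter (3,3) at t=1.6357
    x: enter (2,3) at t=1.7773
    y: enter (2,4) at t=2.6710
    y: enter (2,5) at t=3.7063
    y: enter (2,6) at t=4.7416 ← occupied
  → r_1 = 4.7416
beam 2: φ=-45°, α=150°
  dir = (cos 150°, sin 150°) = (-0.8660, 0.5000); from cell (3,1)
  next x-line at t=0.5312, next y-line at t=1.1600; Δt_x=1.1547, Δt_y=2.0000
    x: enter (2,1) at t=0.5312
    y: enter (2,2) at t=1.1600
    x: enter (1,2) at t=1.6859 ← occupied
  → r_2 = 1.6859
beam 3: φ=45°, α=240°
  dir = (cos 240°, sin 240°) = (-0.5000, -0.8660); from cell (3,1)
  next x-line at t=0.9200, next y-line at t=0.4850; Δt_x=2.0000, Δt_y=1.1547
    y: enter (3,0) at t=0.4850 ← occupied
  → r_3 = 0.4850
beam 4: φ=90°, α=285°
  dir = (cos 285°, sin 285°) = (0.2588, -0.9659); from cell (3,1)
  next x-line at t=2.0864, next y-line at t=0.4348; Δt_x=3.8637, Δt_y=1.0353
    y: enter (3,0) at t=0.4348 ← occupied
  → r_4 = 0.4348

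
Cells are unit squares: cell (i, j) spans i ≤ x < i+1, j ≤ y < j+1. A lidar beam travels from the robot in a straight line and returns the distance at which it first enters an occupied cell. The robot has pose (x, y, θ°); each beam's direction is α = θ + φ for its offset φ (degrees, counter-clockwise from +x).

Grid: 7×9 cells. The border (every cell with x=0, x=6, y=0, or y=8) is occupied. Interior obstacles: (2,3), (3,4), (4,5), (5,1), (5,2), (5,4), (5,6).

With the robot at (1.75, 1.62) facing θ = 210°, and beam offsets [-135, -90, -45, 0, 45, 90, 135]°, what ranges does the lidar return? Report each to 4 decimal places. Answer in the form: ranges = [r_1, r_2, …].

beam 1: φ=-135°, α=75°
  direction (0.2588, 0.9659); cell (1,1); t to first gridline: x 0.9659, y 0.3934 (then +3.8637 / +1.0353)
    (1,2) via y @ 0.3934
    (2,2) via x @ 0.9659
    (2,3) via y @ 1.4287  # hit
  → r_1 = 1.4287
beam 2: φ=-90°, α=120°
  direction (-0.5000, 0.8660); cell (1,1); t to first gridline: x 1.5000, y 0.4388 (then +2.0000 / +1.1547)
    (1,2) via y @ 0.4388
    (0,2) via x @ 1.5000  # hit
  → r_2 = 1.5000
beam 3: φ=-45°, α=165°
  direction (-0.9659, 0.2588); cell (1,1); t to first gridline: x 0.7765, y 1.4682 (then +1.0353 / +3.8637)
    (0,1) via x @ 0.7765  # hit
  → r_3 = 0.7765
beam 4: φ=0°, α=210°
  direction (-0.8660, -0.5000); cell (1,1); t to first gridline: x 0.8660, y 1.2400 (then +1.1547 / +2.0000)
    (0,1) via x @ 0.8660  # hit
  → r_4 = 0.8660
beam 5: φ=45°, α=255°
  direction (-0.2588, -0.9659); cell (1,1); t to first gridline: x 2.8978, y 0.6419 (then +3.8637 / +1.0353)
    (1,0) via y @ 0.6419  # hit
  → r_5 = 0.6419
beam 6: φ=90°, α=300°
  direction (0.5000, -0.8660); cell (1,1); t to first gridline: x 0.5000, y 0.7159 (then +2.0000 / +1.1547)
    (2,1) via x @ 0.5000
    (2,0) via y @ 0.7159  # hit
  → r_6 = 0.7159
beam 7: φ=135°, α=345°
  direction (0.9659, -0.2588); cell (1,1); t to first gridline: x 0.2588, y 2.3955 (then +1.0353 / +3.8637)
    (2,1) via x @ 0.2588
    (3,1) via x @ 1.2941
    (4,1) via x @ 2.3294
    (4,0) via y @ 2.3955  # hit
  → r_7 = 2.3955

ranges = [1.4287, 1.5000, 0.7765, 0.8660, 0.6419, 0.7159, 2.3955]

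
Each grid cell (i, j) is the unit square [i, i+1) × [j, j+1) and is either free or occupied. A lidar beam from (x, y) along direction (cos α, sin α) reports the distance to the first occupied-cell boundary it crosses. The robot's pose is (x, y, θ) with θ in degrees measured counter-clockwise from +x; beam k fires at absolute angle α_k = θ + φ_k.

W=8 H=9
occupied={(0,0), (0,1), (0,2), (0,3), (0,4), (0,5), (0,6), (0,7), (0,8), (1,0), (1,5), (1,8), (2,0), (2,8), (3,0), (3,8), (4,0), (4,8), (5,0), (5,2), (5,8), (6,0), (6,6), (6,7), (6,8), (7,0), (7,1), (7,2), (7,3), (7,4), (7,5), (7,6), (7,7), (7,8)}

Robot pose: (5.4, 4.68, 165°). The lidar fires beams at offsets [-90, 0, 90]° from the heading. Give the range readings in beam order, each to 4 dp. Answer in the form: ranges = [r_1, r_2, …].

ranges = [2.3182, 3.5199, 3.8098]

beam 1: φ=-90°, α=75°
  cosα=0.2588 sinα=0.9659 | (5,4) | tMaxX 2.3182 tMaxY 0.3313 | tΔX 3.8637 tΔY 1.0353
    t=0.3313 [y] (5,5)
    t=1.3666 [y] (5,6)
    t=2.3182 [x] (6,6) — stop
  → r_1 = 2.3182
beam 2: φ=0°, α=165°
  cosα=-0.9659 sinα=0.2588 | (5,4) | tMaxX 0.4141 tMaxY 1.2364 | tΔX 1.0353 tΔY 3.8637
    t=0.4141 [x] (4,4)
    t=1.2364 [y] (4,5)
    t=1.4494 [x] (3,5)
    t=2.4847 [x] (2,5)
    t=3.5199 [x] (1,5) — stop
  → r_2 = 3.5199
beam 3: φ=90°, α=255°
  cosα=-0.2588 sinα=-0.9659 | (5,4) | tMaxX 1.5455 tMaxY 0.7040 | tΔX 3.8637 tΔY 1.0353
    t=0.7040 [y] (5,3)
    t=1.5455 [x] (4,3)
    t=1.7393 [y] (4,2)
    t=2.7745 [y] (4,1)
    t=3.8098 [y] (4,0) — stop
  → r_3 = 3.8098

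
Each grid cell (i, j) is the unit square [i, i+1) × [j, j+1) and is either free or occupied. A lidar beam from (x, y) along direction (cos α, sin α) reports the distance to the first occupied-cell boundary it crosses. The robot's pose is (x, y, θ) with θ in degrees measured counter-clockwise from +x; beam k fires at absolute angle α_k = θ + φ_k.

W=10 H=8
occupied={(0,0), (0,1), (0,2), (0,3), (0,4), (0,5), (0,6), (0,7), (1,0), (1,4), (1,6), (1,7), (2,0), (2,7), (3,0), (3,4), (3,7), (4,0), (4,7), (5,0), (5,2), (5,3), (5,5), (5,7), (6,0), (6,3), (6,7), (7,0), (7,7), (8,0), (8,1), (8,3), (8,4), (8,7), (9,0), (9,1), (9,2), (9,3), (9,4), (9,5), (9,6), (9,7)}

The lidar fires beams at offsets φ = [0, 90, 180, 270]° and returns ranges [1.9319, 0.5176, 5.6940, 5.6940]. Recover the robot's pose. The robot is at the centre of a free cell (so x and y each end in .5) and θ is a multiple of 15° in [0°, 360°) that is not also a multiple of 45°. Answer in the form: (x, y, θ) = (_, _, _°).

The pose lattice has 38·16 = 608 candidates. Test each by forward raycasting.
  (6.5, 4.5, 210°): beam 1 = 1.0000 ≠ 1.9319 ✗
  (7.5, 5.5, 240°): beam 1 = 1.7321 ≠ 1.9319 ✗
  (3.5, 1.5, 75°): beam 1 = 5.6940 ≠ 1.9319 ✗
  (1.5, 5.5, 150°): beam 1 = 0.5774 ≠ 1.9319 ✗
  …
  (6.5, 6.5, 15°): r_1=1.9319, r_2=0.5176, r_3=5.6940, r_4=5.6940 — all match ✓
No second candidate reproduces the full scan.

(x, y, θ) = (6.5, 6.5, 15°)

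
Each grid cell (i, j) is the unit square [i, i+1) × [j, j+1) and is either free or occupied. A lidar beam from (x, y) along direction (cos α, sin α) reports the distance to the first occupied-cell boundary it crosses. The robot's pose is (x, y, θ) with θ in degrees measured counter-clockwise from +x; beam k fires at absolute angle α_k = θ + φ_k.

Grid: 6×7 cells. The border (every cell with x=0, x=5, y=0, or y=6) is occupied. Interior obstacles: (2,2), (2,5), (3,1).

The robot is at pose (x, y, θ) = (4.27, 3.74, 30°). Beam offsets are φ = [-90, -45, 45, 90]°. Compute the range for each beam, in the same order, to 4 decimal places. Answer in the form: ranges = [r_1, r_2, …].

ranges = [1.4600, 0.7558, 2.3397, 2.5400]

beam 1: φ=-90°, α=300°
  cosα=0.5000 sinα=-0.8660 | (4,3) | tMaxX 1.4600 tMaxY 0.8545 | tΔX 2.0000 tΔY 1.1547
    t=0.8545 [y] (4,2)
    t=1.4600 [x] (5,2) — stop
  → r_1 = 1.4600
beam 2: φ=-45°, α=345°
  cosα=0.9659 sinα=-0.2588 | (4,3) | tMaxX 0.7558 tMaxY 2.8591 | tΔX 1.0353 tΔY 3.8637
    t=0.7558 [x] (5,3) — stop
  → r_2 = 0.7558
beam 3: φ=45°, α=75°
  cosα=0.2588 sinα=0.9659 | (4,3) | tMaxX 2.8205 tMaxY 0.2692 | tΔX 3.8637 tΔY 1.0353
    t=0.2692 [y] (4,4)
    t=1.3044 [y] (4,5)
    t=2.3397 [y] (4,6) — stop
  → r_3 = 2.3397
beam 4: φ=90°, α=120°
  cosα=-0.5000 sinα=0.8660 | (4,3) | tMaxX 0.5400 tMaxY 0.3002 | tΔX 2.0000 tΔY 1.1547
    t=0.3002 [y] (4,4)
    t=0.5400 [x] (3,4)
    t=1.4549 [y] (3,5)
    t=2.5400 [x] (2,5) — stop
  → r_4 = 2.5400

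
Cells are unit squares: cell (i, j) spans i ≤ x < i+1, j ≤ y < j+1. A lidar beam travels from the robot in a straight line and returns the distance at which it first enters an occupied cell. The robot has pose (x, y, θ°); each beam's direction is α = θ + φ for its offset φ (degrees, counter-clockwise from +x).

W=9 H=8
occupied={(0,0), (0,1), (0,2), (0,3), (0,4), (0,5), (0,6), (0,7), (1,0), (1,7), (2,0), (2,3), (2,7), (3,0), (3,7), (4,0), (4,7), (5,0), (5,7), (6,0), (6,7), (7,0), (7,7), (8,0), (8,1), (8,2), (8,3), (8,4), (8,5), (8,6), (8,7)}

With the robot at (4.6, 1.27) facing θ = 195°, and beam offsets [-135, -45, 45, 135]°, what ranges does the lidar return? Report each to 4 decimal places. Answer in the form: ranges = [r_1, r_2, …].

ranges = [6.6164, 4.1569, 0.3118, 0.5400]

beam 1: φ=-135°, α=60°
  direction (0.5000, 0.8660); cell (4,1); t to first gridline: x 0.8000, y 0.8429 (then +2.0000 / +1.1547)
    (5,1) via x @ 0.8000
    (5,2) via y @ 0.8429
    (5,3) via y @ 1.9976
    (6,3) via x @ 2.8000
    (6,4) via y @ 3.1523
    (6,5) via y @ 4.3070
    (7,5) via x @ 4.8000
    (7,6) via y @ 5.4617
    (7,7) via y @ 6.6164  # hit
  → r_1 = 6.6164
beam 2: φ=-45°, α=150°
  direction (-0.8660, 0.5000); cell (4,1); t to first gridline: x 0.6928, y 1.4600 (then +1.1547 / +2.0000)
    (3,1) via x @ 0.6928
    (3,2) via y @ 1.4600
    (2,2) via x @ 1.8475
    (1,2) via x @ 3.0022
    (1,3) via y @ 3.4600
    (0,3) via x @ 4.1569  # hit
  → r_2 = 4.1569
beam 3: φ=45°, α=240°
  direction (-0.5000, -0.8660); cell (4,1); t to first gridline: x 1.2000, y 0.3118 (then +2.0000 / +1.1547)
    (4,0) via y @ 0.3118  # hit
  → r_3 = 0.3118
beam 4: φ=135°, α=330°
  direction (0.8660, -0.5000); cell (4,1); t to first gridline: x 0.4619, y 0.5400 (then +1.1547 / +2.0000)
    (5,1) via x @ 0.4619
    (5,0) via y @ 0.5400  # hit
  → r_4 = 0.5400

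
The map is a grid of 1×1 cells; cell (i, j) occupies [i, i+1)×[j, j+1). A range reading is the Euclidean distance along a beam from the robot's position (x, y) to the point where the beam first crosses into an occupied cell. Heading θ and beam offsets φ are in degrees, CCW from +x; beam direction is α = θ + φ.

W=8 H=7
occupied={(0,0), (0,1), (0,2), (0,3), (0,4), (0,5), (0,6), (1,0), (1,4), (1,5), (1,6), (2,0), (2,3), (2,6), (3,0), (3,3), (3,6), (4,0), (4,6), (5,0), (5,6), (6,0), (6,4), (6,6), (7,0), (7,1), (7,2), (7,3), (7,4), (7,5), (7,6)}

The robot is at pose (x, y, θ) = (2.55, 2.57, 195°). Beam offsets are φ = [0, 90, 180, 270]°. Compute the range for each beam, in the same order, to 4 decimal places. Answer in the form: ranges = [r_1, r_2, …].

ranges = [1.6047, 1.6254, 4.6070, 0.4452]

beam 1: φ=0°, α=195°
  direction (-0.9659, -0.2588); cell (2,2); t to first gridline: x 0.5694, y 2.2023 (then +1.0353 / +3.8637)
    (1,2) via x @ 0.5694
    (0,2) via x @ 1.6047  # hit
  → r_1 = 1.6047
beam 2: φ=90°, α=285°
  direction (0.2588, -0.9659); cell (2,2); t to first gridline: x 1.7387, y 0.5901 (then +3.8637 / +1.0353)
    (2,1) via y @ 0.5901
    (2,0) via y @ 1.6254  # hit
  → r_2 = 1.6254
beam 3: φ=180°, α=15°
  direction (0.9659, 0.2588); cell (2,2); t to first gridline: x 0.4659, y 1.6614 (then +1.0353 / +3.8637)
    (3,2) via x @ 0.4659
    (4,2) via x @ 1.5012
    (4,3) via y @ 1.6614
    (5,3) via x @ 2.5364
    (6,3) via x @ 3.5717
    (7,3) via x @ 4.6070  # hit
  → r_3 = 4.6070
beam 4: φ=270°, α=105°
  direction (-0.2588, 0.9659); cell (2,2); t to first gridline: x 2.1250, y 0.4452 (then +3.8637 / +1.0353)
    (2,3) via y @ 0.4452  # hit
  → r_4 = 0.4452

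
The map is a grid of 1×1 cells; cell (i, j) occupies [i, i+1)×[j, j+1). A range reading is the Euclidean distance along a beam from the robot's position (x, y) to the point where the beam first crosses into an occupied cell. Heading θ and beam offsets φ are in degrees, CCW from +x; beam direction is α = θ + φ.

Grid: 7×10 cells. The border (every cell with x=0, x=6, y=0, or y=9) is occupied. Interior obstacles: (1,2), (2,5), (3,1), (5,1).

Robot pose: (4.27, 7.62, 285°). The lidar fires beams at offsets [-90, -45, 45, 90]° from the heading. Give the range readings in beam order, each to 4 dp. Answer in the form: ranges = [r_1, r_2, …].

beam 1: φ=-90°, α=195°
  cosα=-0.9659 sinα=-0.2588 | (4,7) | tMaxX 0.2795 tMaxY 2.3955 | tΔX 1.0353 tΔY 3.8637
    t=0.2795 [x] (3,7)
    t=1.3148 [x] (2,7)
    t=2.3501 [x] (1,7)
    t=2.3955 [y] (1,6)
    t=3.3854 [x] (0,6) — stop
  → r_1 = 3.3854
beam 2: φ=-45°, α=240°
  cosα=-0.5000 sinα=-0.8660 | (4,7) | tMaxX 0.5400 tMaxY 0.7159 | tΔX 2.0000 tΔY 1.1547
    t=0.5400 [x] (3,7)
    t=0.7159 [y] (3,6)
    t=1.8706 [y] (3,5)
    t=2.5400 [x] (2,5) — stop
  → r_2 = 2.5400
beam 3: φ=45°, α=330°
  cosα=0.8660 sinα=-0.5000 | (4,7) | tMaxX 0.8429 tMaxY 1.2400 | tΔX 1.1547 tΔY 2.0000
    t=0.8429 [x] (5,7)
    t=1.2400 [y] (5,6)
    t=1.9976 [x] (6,6) — stop
  → r_3 = 1.9976
beam 4: φ=90°, α=15°
  cosα=0.9659 sinα=0.2588 | (4,7) | tMaxX 0.7558 tMaxY 1.4682 | tΔX 1.0353 tΔY 3.8637
    t=0.7558 [x] (5,7)
    t=1.4682 [y] (5,8)
    t=1.7910 [x] (6,8) — stop
  → r_4 = 1.7910

ranges = [3.3854, 2.5400, 1.9976, 1.7910]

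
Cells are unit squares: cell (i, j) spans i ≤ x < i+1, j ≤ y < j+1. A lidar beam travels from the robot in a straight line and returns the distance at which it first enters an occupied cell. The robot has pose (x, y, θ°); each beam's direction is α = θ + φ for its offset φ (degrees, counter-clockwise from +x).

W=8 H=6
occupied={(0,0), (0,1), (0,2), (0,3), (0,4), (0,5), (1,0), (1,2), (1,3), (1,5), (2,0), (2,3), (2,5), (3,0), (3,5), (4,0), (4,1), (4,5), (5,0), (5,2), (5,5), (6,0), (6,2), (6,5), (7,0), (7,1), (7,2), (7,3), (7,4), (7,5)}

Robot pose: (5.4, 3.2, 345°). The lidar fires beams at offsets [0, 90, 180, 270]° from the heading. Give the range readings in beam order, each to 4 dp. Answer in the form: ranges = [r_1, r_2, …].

ranges = [0.7727, 1.8635, 2.4847, 0.2071]

beam 1: φ=0°, α=345°
  dir = (cos 345°, sin 345°) = (0.9659, -0.2588); from cell (5,3)
  next x-line at t=0.6212, next y-line at t=0.7727; Δt_x=1.0353, Δt_y=3.8637
    x: enter (6,3) at t=0.6212
    y: enter (6,2) at t=0.7727 ← occupied
  → r_1 = 0.7727
beam 2: φ=90°, α=75°
  dir = (cos 75°, sin 75°) = (0.2588, 0.9659); from cell (5,3)
  next x-line at t=2.3182, next y-line at t=0.8282; Δt_x=3.8637, Δt_y=1.0353
    y: enter (5,4) at t=0.8282
    y: enter (5,5) at t=1.8635 ← occupied
  → r_2 = 1.8635
beam 3: φ=180°, α=165°
  dir = (cos 165°, sin 165°) = (-0.9659, 0.2588); from cell (5,3)
  next x-line at t=0.4141, next y-line at t=3.0910; Δt_x=1.0353, Δt_y=3.8637
    x: enter (4,3) at t=0.4141
    x: enter (3,3) at t=1.4494
    x: enter (2,3) at t=2.4847 ← occupied
  → r_3 = 2.4847
beam 4: φ=270°, α=255°
  dir = (cos 255°, sin 255°) = (-0.2588, -0.9659); from cell (5,3)
  next x-line at t=1.5455, next y-line at t=0.2071; Δt_x=3.8637, Δt_y=1.0353
    y: enter (5,2) at t=0.2071 ← occupied
  → r_4 = 0.2071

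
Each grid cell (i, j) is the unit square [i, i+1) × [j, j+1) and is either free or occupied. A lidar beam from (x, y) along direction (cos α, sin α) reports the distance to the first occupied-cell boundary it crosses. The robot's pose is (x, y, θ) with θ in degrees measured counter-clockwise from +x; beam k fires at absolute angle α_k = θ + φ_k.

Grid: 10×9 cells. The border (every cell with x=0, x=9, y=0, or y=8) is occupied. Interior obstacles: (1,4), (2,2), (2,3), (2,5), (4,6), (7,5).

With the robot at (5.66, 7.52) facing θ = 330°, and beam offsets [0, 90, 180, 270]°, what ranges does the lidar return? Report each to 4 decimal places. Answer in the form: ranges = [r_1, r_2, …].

beam 1: φ=0°, α=330°
  dir = (cos 330°, sin 330°) = (0.8660, -0.5000); from cell (5,7)
  next x-line at t=0.3926, next y-line at t=1.0400; Δt_x=1.1547, Δt_y=2.0000
    x: enter (6,7) at t=0.3926
    y: enter (6,6) at t=1.0400
    x: enter (7,6) at t=1.5473
    x: enter (8,6) at t=2.7020
    y: enter (8,5) at t=3.0400
    x: enter (9,5) at t=3.8567 ← occupied
  → r_1 = 3.8567
beam 2: φ=90°, α=60°
  dir = (cos 60°, sin 60°) = (0.5000, 0.8660); from cell (5,7)
  next x-line at t=0.6800, next y-line at t=0.5543; Δt_x=2.0000, Δt_y=1.1547
    y: enter (5,8) at t=0.5543 ← occupied
  → r_2 = 0.5543
beam 3: φ=180°, α=150°
  dir = (cos 150°, sin 150°) = (-0.8660, 0.5000); from cell (5,7)
  next x-line at t=0.7621, next y-line at t=0.9600; Δt_x=1.1547, Δt_y=2.0000
    x: enter (4,7) at t=0.7621
    y: enter (4,8) at t=0.9600 ← occupied
  → r_3 = 0.9600
beam 4: φ=270°, α=240°
  dir = (cos 240°, sin 240°) = (-0.5000, -0.8660); from cell (5,7)
  next x-line at t=1.3200, next y-line at t=0.6004; Δt_x=2.0000, Δt_y=1.1547
    y: enter (5,6) at t=0.6004
    x: enter (4,6) at t=1.3200 ← occupied
  → r_4 = 1.3200

ranges = [3.8567, 0.5543, 0.9600, 1.3200]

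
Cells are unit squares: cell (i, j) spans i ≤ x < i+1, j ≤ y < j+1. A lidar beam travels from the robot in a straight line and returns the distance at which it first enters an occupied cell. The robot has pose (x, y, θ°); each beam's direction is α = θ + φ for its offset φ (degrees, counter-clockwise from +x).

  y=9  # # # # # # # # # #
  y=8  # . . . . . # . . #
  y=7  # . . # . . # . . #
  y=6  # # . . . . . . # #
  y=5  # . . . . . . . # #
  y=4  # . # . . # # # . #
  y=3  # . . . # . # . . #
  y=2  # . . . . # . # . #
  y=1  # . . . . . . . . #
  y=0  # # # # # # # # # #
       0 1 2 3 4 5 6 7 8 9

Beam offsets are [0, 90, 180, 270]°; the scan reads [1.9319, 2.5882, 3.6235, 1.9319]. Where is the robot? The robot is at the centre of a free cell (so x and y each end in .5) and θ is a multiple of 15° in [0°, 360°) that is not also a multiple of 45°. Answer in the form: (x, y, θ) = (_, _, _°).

Candidates: 50 free-cell centres × 16 headings = 800 poses. Raycast each; keep the one whose scan matches to 4 dp.
  (3.5, 2.5, 120°): beam 1 = 1.7321 ≠ 1.9319 ✗
  (3.5, 3.5, 30°): beam 1 = 0.5774 ≠ 1.9319 ✗
  (2.5, 2.5, 345°): beam 1 = 5.7956 ≠ 1.9319 ✗
  (4.5, 8.5, 285°): beam 1 = 3.6235 ≠ 1.9319 ✗
  …
  (4.5, 6.5, 15°): r_1=1.9319, r_2=2.5882, r_3=3.6235, r_4=1.9319 — all match ✓
No second candidate reproduces the full scan.

(x, y, θ) = (4.5, 6.5, 15°)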